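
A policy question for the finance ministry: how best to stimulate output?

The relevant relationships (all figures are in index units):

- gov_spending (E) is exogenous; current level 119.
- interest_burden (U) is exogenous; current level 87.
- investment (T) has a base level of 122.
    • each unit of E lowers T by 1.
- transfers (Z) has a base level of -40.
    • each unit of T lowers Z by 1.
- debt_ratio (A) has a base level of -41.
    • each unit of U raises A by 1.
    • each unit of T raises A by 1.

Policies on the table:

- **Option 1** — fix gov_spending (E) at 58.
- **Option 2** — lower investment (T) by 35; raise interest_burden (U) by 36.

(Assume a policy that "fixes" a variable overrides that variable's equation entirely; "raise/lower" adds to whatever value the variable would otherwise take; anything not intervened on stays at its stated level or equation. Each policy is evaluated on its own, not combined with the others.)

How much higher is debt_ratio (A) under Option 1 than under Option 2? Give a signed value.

Option 1 (E := 58):
  E = 58
  U = 87
  T = 122 − 58 = 64
  A = -41 + 87 + 64 = 110
Option 2 (T − 35, U + 36):
  E = 119
  U = 87 + 36 = 123
  T = 122 − 119 (−35 from intervention) = -32
  A = -41 + 123 + (-32) = 50
A: 110 − 50 = 60

60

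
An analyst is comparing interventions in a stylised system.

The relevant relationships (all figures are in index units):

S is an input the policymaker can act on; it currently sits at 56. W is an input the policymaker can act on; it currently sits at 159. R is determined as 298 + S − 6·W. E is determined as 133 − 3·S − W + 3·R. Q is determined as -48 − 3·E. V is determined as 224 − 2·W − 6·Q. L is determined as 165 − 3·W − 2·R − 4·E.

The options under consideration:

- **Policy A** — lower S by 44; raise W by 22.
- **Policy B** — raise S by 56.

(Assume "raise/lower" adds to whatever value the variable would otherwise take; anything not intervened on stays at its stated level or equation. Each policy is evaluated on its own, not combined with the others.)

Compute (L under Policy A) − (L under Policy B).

2070

Policy A (S − 44, W + 22):
  S = 56 − 44 = 12
  W = 159 + 22 = 181
  R = 298 + 12 − 6·181 = -776
  E = 133 − 3·12 − 181 + 3·(-776) = -2412
  L = 165 − 3·181 − 2·(-776) − 4·(-2412) = 10822
Policy B (S + 56):
  S = 56 + 56 = 112
  W = 159
  R = 298 + 112 − 6·159 = -544
  E = 133 − 3·112 − 159 + 3·(-544) = -1994
  L = 165 − 3·159 − 2·(-544) − 4·(-1994) = 8752
L: 10822 − 8752 = 2070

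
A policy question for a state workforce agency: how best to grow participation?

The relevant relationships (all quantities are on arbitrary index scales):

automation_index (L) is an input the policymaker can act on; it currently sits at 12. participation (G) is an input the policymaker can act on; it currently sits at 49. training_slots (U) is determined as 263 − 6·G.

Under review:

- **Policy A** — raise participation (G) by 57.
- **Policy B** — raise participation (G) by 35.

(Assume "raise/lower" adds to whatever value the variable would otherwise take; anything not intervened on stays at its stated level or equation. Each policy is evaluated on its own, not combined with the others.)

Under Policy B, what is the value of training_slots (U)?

Policy B (G + 35):
  G = 49 + 35 = 84
  U = 263 − 6·84 = -241

-241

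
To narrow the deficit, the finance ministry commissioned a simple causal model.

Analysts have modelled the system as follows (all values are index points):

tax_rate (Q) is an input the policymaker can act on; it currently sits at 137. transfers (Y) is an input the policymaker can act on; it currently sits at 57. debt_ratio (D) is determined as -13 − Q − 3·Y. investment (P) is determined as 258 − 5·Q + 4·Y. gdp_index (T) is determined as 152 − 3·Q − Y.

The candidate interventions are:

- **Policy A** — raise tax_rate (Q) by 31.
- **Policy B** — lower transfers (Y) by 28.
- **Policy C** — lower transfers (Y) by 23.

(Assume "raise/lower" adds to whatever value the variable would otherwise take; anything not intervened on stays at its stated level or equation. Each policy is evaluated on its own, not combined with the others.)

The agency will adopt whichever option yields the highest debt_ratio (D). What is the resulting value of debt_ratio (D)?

Policy A (Q + 31):
  Q = 137 + 31 = 168
  Y = 57
  D = -13 − 168 − 3·57 = -352
Policy B (Y − 28):
  Q = 137
  Y = 57 − 28 = 29
  D = -13 − 137 − 3·29 = -237
Policy C (Y − 23):
  Q = 137
  Y = 57 − 23 = 34
  D = -13 − 137 − 3·34 = -252
Comparing — Policy A: D=-352, Policy B: D=-237, Policy C: D=-252. Highest is -237 (Policy B).

-237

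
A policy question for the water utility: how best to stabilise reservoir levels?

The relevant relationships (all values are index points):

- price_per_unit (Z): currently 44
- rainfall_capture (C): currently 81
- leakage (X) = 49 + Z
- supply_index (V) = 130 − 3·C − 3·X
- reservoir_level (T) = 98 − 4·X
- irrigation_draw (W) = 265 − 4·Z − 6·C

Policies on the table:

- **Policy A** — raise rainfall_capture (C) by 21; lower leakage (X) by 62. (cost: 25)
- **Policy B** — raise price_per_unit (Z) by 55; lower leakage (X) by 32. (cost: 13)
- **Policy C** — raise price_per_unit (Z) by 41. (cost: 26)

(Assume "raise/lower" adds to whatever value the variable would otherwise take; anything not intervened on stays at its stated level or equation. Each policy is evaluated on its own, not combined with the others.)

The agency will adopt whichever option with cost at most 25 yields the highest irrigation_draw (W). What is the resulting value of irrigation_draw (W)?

Policy A (C + 21, X − 62):
  Z = 44
  C = 81 + 21 = 102
  W = 265 − 4·44 − 6·102 = -523
Policy B (Z + 55, X − 32):
  Z = 44 + 55 = 99
  C = 81
  W = 265 − 4·99 − 6·81 = -617
Comparing — Policy A: W=-523, Policy B: W=-617. Highest is -523 (Policy A).

-523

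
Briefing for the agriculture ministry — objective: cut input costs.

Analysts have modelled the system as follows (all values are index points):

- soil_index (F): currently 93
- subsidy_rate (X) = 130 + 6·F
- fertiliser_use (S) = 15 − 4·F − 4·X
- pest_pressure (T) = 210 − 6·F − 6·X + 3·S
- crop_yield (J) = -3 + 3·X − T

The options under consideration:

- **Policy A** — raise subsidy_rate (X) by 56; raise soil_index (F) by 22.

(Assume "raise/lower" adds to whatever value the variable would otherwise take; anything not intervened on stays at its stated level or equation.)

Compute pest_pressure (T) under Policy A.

-17583

Policy A (X + 56, F + 22):
  F = 93 + 22 = 115
  X = 130 + 6·115 (+56 from intervention) = 876
  S = 15 − 4·115 − 4·876 = -3949
  T = 210 − 6·115 − 6·876 + 3·(-3949) = -17583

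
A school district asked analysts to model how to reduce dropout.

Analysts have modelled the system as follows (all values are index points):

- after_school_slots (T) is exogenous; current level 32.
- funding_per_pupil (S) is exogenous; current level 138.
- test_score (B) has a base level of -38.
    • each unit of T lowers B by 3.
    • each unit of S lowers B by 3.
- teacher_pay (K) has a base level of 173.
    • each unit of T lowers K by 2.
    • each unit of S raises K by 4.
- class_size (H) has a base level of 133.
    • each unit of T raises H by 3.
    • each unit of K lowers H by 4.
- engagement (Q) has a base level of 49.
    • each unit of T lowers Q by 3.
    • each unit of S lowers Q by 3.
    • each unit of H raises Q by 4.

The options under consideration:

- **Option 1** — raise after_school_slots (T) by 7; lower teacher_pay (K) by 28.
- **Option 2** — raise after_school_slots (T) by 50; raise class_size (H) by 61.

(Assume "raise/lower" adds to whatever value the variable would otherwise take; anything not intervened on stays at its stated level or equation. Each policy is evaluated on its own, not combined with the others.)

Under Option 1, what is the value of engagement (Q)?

Option 1 (T + 7, K − 28):
  T = 32 + 7 = 39
  S = 138
  K = 173 − 2·39 + 4·138 (−28 from intervention) = 619
  H = 133 + 3·39 − 4·619 = -2226
  Q = 49 − 3·39 − 3·138 + 4·(-2226) = -9386

-9386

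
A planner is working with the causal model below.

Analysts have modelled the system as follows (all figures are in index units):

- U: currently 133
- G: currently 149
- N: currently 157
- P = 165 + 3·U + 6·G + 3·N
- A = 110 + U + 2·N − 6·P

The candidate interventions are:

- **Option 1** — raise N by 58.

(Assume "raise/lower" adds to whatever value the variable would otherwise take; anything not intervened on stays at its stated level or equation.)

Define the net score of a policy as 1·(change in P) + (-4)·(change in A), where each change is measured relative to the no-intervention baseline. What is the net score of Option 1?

Baseline:
  U = 133
  G = 149
  N = 157
  P = 165 + 3·133 + 6·149 + 3·157 = 1929
  A = 110 + 133 + 2·157 − 6·1929 = -11017
Option 1 (N + 58):
  U = 133
  G = 149
  N = 157 + 58 = 215
  P = 165 + 3·133 + 6·149 + 3·215 = 2103
  A = 110 + 133 + 2·215 − 6·2103 = -11945
ΔP = 2103 − 1929 = 174; ΔA = -11945 − (-11017) = -928
Score = 1·174 + (-4)·(-928) = 3886

3886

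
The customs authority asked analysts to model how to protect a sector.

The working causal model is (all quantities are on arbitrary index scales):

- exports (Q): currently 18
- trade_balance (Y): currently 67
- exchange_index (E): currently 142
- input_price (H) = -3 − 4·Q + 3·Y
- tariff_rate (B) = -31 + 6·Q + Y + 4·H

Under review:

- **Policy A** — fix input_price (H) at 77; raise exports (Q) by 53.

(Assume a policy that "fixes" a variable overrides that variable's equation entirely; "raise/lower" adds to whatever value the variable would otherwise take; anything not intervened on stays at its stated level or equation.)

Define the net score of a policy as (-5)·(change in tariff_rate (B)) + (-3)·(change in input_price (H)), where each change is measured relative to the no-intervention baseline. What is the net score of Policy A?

Baseline:
  Q = 18
  Y = 67
  H = -3 − 4·18 + 3·67 = 126
  B = -31 + 6·18 + 67 + 4·126 = 648
Policy A (H := 77, Q + 53):
  Q = 18 + 53 = 71
  Y = 67
  H = 77
  B = -31 + 6·71 + 67 + 4·77 = 770
ΔB = 770 − 648 = 122; ΔH = 77 − 126 = -49
Score = (-5)·122 + (-3)·(-49) = -463

-463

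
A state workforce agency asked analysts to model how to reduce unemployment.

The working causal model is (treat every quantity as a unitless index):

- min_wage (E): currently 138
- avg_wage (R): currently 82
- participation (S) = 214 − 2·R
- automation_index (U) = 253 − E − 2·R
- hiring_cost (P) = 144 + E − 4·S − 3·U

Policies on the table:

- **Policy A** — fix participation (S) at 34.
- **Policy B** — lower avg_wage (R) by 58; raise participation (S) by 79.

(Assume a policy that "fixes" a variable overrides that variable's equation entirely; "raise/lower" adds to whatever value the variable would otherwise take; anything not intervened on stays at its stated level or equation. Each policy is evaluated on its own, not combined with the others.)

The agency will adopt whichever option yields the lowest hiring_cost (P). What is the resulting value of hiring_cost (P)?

-899

Policy A (S := 34):
  E = 138
  R = 82
  S = 34
  U = 253 − 138 − 2·82 = -49
  P = 144 + 138 − 4·34 − 3·(-49) = 293
Policy B (R − 58, S + 79):
  E = 138
  R = 82 − 58 = 24
  S = 214 − 2·24 (+79 from intervention) = 245
  U = 253 − 138 − 2·24 = 67
  P = 144 + 138 − 4·245 − 3·67 = -899
Comparing — Policy A: P=293, Policy B: P=-899. Lowest is -899 (Policy B).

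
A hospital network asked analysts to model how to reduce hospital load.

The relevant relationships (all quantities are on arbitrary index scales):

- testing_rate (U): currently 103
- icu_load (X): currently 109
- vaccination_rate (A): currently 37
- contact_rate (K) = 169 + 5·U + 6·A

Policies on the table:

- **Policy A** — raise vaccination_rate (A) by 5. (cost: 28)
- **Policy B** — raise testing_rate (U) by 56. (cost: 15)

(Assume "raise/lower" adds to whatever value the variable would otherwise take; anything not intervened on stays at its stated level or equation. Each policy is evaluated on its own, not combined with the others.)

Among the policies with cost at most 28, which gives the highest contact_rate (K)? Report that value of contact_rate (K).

1186

Policy A (A + 5):
  U = 103
  A = 37 + 5 = 42
  K = 169 + 5·103 + 6·42 = 936
Policy B (U + 56):
  U = 103 + 56 = 159
  A = 37
  K = 169 + 5·159 + 6·37 = 1186
Comparing — Policy A: K=936, Policy B: K=1186. Highest is 1186 (Policy B).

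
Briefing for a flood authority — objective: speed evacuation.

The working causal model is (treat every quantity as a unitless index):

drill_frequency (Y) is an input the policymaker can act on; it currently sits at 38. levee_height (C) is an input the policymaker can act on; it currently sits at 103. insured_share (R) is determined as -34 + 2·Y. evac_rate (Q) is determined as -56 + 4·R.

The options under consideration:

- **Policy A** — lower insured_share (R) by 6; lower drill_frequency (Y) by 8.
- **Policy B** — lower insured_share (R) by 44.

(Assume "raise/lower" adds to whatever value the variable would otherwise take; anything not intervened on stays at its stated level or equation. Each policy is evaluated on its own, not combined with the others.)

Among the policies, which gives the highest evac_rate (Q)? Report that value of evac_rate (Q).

Policy A (R − 6, Y − 8):
  Y = 38 − 8 = 30
  R = -34 + 2·30 (−6 from intervention) = 20
  Q = -56 + 4·20 = 24
Policy B (R − 44):
  Y = 38
  R = -34 + 2·38 (−44 from intervention) = -2
  Q = -56 + 4·(-2) = -64
Comparing — Policy A: Q=24, Policy B: Q=-64. Highest is 24 (Policy A).

24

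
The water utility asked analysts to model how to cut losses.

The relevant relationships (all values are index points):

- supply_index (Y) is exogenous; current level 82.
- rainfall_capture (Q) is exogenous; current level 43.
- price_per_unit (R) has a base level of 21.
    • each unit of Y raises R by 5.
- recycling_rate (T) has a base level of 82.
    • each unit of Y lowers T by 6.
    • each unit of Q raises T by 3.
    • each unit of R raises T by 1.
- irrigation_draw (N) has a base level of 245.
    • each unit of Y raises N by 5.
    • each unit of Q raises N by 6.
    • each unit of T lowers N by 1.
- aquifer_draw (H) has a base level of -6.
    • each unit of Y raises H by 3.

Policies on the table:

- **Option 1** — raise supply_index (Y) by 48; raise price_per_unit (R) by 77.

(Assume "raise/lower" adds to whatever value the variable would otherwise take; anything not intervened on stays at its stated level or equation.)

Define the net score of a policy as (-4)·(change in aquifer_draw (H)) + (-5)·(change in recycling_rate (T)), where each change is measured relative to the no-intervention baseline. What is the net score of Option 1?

-721

Baseline:
  Y = 82
  Q = 43
  R = 21 + 5·82 = 431
  T = 82 − 6·82 + 3·43 + 431 = 150
  H = -6 + 3·82 = 240
Option 1 (Y + 48, R + 77):
  Y = 82 + 48 = 130
  Q = 43
  R = 21 + 5·130 (+77 from intervention) = 748
  T = 82 − 6·130 + 3·43 + 748 = 179
  H = -6 + 3·130 = 384
ΔH = 384 − 240 = 144; ΔT = 179 − 150 = 29
Score = (-4)·144 + (-5)·29 = -721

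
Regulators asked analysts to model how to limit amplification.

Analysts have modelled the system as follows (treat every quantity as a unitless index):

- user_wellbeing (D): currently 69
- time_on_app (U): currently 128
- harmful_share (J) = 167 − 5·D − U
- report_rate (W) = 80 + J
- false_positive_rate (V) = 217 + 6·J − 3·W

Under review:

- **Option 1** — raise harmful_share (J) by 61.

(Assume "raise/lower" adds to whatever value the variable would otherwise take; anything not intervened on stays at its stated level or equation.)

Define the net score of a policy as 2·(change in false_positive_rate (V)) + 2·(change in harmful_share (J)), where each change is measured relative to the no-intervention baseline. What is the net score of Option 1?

Baseline:
  D = 69
  U = 128
  J = 167 − 5·69 − 128 = -306
  W = 80 + (-306) = -226
  V = 217 + 6·(-306) − 3·(-226) = -941
Option 1 (J + 61):
  D = 69
  U = 128
  J = 167 − 5·69 − 128 (+61 from intervention) = -245
  W = 80 + (-245) = -165
  V = 217 + 6·(-245) − 3·(-165) = -758
ΔV = -758 − (-941) = 183; ΔJ = -245 − (-306) = 61
Score = 2·183 + 2·61 = 488

488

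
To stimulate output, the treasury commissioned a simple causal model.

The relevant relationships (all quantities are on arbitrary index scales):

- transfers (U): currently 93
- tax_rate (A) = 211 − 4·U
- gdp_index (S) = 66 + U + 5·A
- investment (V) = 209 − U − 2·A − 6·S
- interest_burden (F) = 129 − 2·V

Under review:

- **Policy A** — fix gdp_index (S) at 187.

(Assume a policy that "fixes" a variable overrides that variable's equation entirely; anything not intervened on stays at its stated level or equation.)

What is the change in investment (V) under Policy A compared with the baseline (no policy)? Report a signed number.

Baseline:
  U = 93
  A = 211 − 4·93 = -161
  S = 66 + 93 + 5·(-161) = -646
  V = 209 − 93 − 2·(-161) − 6·(-646) = 4314
Policy A (S := 187):
  U = 93
  A = 211 − 4·93 = -161
  S = 187
  V = 209 − 93 − 2·(-161) − 6·187 = -684
Change in V: -684 − 4314 = -4998

-4998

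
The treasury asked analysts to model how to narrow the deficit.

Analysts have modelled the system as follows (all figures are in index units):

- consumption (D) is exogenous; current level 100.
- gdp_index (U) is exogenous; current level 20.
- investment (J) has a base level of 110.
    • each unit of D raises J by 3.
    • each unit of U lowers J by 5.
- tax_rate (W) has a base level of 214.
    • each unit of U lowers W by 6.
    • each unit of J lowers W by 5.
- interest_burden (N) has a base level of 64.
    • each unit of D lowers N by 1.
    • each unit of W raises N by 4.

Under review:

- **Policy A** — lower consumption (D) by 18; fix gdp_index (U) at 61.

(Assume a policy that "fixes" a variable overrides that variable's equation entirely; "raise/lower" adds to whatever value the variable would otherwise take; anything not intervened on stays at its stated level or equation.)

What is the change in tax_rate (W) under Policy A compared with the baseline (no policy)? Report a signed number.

1049

Baseline:
  D = 100
  U = 20
  J = 110 + 3·100 − 5·20 = 310
  W = 214 − 6·20 − 5·310 = -1456
Policy A (D − 18, U := 61):
  D = 100 − 18 = 82
  U = 61
  J = 110 + 3·82 − 5·61 = 51
  W = 214 − 6·61 − 5·51 = -407
Change in W: -407 − (-1456) = 1049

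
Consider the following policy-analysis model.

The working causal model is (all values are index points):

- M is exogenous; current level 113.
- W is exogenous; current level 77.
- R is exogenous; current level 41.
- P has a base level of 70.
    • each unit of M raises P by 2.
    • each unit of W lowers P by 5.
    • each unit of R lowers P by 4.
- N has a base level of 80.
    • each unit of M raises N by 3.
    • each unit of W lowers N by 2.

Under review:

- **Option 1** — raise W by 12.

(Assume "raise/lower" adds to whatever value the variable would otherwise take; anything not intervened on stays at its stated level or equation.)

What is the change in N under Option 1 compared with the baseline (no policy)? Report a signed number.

Baseline:
  M = 113
  W = 77
  N = 80 + 3·113 − 2·77 = 265
Option 1 (W + 12):
  M = 113
  W = 77 + 12 = 89
  N = 80 + 3·113 − 2·89 = 241
Change in N: 241 − 265 = -24

-24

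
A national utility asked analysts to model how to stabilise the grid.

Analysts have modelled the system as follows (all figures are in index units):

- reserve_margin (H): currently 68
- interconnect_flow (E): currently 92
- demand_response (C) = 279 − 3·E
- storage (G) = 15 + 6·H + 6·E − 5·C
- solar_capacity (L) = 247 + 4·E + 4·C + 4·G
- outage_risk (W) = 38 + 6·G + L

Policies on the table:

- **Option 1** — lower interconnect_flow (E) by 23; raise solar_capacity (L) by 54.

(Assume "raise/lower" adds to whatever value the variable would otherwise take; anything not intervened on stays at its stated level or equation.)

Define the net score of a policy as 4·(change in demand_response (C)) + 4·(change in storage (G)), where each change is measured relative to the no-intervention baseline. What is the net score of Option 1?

-1656

Baseline:
  H = 68
  E = 92
  C = 279 − 3·92 = 3
  G = 15 + 6·68 + 6·92 − 5·3 = 960
Option 1 (E − 23, L + 54):
  H = 68
  E = 92 − 23 = 69
  C = 279 − 3·69 = 72
  G = 15 + 6·68 + 6·69 − 5·72 = 477
ΔC = 72 − 3 = 69; ΔG = 477 − 960 = -483
Score = 4·69 + 4·(-483) = -1656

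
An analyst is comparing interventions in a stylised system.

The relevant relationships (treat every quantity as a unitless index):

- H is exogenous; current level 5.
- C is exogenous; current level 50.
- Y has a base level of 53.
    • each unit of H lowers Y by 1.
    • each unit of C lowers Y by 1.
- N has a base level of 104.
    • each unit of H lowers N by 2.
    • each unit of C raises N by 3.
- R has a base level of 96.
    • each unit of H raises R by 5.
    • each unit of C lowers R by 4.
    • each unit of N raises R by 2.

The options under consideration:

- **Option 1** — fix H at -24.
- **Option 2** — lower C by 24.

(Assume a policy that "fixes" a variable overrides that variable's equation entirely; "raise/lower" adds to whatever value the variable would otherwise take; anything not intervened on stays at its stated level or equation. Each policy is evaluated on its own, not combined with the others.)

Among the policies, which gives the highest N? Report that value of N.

302

Option 1 (H := -24):
  H = -24
  C = 50
  N = 104 − 2·(-24) + 3·50 = 302
Option 2 (C − 24):
  H = 5
  C = 50 − 24 = 26
  N = 104 − 2·5 + 3·26 = 172
Comparing — Option 1: N=302, Option 2: N=172. Highest is 302 (Option 1).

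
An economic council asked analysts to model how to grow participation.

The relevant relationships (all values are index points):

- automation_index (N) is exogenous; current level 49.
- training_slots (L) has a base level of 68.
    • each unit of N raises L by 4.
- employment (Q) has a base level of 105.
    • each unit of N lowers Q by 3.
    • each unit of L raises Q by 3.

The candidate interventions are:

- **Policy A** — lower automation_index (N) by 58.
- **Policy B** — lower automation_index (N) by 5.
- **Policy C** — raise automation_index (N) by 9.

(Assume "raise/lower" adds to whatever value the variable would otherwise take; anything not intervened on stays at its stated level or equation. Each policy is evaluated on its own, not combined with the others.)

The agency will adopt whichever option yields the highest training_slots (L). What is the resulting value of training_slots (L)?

300

Policy A (N − 58):
  N = 49 − 58 = -9
  L = 68 + 4·(-9) = 32
Policy B (N − 5):
  N = 49 − 5 = 44
  L = 68 + 4·44 = 244
Policy C (N + 9):
  N = 49 + 9 = 58
  L = 68 + 4·58 = 300
Comparing — Policy A: L=32, Policy B: L=244, Policy C: L=300. Highest is 300 (Policy C).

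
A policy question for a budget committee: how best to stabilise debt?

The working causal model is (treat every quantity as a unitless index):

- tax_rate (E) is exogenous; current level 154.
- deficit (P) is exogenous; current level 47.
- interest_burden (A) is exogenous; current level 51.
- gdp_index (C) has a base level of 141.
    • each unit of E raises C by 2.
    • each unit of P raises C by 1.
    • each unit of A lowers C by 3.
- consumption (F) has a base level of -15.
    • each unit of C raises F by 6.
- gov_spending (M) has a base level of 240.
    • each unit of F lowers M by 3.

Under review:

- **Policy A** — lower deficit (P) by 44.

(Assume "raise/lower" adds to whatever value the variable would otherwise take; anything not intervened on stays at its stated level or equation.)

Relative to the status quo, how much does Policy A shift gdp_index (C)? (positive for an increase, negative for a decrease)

Baseline:
  E = 154
  P = 47
  A = 51
  C = 141 + 2·154 + 47 − 3·51 = 343
Policy A (P − 44):
  E = 154
  P = 47 − 44 = 3
  A = 51
  C = 141 + 2·154 + 3 − 3·51 = 299
Change in C: 299 − 343 = -44

-44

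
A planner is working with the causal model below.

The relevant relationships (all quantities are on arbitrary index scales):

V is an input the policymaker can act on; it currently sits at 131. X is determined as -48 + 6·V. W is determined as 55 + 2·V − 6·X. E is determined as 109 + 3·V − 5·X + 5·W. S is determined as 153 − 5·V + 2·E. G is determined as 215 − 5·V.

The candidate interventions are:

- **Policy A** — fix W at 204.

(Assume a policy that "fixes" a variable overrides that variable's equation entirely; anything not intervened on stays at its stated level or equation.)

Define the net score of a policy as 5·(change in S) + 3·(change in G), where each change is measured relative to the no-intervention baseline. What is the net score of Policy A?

Baseline:
  V = 131
  X = -48 + 6·131 = 738
  W = 55 + 2·131 − 6·738 = -4111
  E = 109 + 3·131 − 5·738 + 5·(-4111) = -23743
  S = 153 − 5·131 + 2·(-23743) = -47988
  G = 215 − 5·131 = -440
Policy A (W := 204):
  V = 131
  X = -48 + 6·131 = 738
  W = 204
  E = 109 + 3·131 − 5·738 + 5·204 = -2168
  S = 153 − 5·131 + 2·(-2168) = -4838
  G = 215 − 5·131 = -440
ΔS = -4838 − (-47988) = 43150; ΔG = -440 − (-440) = 0
Score = 5·43150 + 3·0 = 215750

215750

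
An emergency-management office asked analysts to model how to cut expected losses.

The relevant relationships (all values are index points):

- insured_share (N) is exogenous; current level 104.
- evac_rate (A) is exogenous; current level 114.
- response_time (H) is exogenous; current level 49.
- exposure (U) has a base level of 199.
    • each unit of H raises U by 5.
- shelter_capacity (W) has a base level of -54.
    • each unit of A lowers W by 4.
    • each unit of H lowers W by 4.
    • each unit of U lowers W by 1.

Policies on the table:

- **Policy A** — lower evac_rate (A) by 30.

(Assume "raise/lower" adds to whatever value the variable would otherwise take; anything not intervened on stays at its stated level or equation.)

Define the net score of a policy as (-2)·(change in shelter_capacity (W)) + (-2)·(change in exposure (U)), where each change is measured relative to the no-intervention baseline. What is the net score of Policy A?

-240

Baseline:
  A = 114
  H = 49
  U = 199 + 5·49 = 444
  W = -54 − 4·114 − 4·49 − 444 = -1150
Policy A (A − 30):
  A = 114 − 30 = 84
  H = 49
  U = 199 + 5·49 = 444
  W = -54 − 4·84 − 4·49 − 444 = -1030
ΔW = -1030 − (-1150) = 120; ΔU = 444 − 444 = 0
Score = (-2)·120 + (-2)·0 = -240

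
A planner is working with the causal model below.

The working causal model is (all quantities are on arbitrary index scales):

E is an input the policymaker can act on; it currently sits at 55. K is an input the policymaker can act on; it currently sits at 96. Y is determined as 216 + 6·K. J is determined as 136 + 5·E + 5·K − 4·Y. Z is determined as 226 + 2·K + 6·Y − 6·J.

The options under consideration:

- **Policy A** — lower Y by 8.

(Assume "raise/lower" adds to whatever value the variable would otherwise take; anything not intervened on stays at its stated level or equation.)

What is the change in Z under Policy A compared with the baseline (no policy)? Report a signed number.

Baseline:
  E = 55
  K = 96
  Y = 216 + 6·96 = 792
  J = 136 + 5·55 + 5·96 − 4·792 = -2277
  Z = 226 + 2·96 + 6·792 − 6·(-2277) = 18832
Policy A (Y − 8):
  E = 55
  K = 96
  Y = 216 + 6·96 (−8 from intervention) = 784
  J = 136 + 5·55 + 5·96 − 4·784 = -2245
  Z = 226 + 2·96 + 6·784 − 6·(-2245) = 18592
Change in Z: 18592 − 18832 = -240

-240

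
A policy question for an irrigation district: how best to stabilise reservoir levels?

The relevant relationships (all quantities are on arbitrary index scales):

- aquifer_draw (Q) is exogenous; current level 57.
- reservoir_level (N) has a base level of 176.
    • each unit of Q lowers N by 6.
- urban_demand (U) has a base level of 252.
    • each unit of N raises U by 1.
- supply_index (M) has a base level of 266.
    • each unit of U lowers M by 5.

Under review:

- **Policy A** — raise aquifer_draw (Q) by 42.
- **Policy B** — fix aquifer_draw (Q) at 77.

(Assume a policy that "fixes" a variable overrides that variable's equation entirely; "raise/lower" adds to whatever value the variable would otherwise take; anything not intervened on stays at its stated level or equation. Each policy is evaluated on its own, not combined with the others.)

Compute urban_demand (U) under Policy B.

Policy B (Q := 77):
  Q = 77
  N = 176 − 6·77 = -286
  U = 252 + (-286) = -34

-34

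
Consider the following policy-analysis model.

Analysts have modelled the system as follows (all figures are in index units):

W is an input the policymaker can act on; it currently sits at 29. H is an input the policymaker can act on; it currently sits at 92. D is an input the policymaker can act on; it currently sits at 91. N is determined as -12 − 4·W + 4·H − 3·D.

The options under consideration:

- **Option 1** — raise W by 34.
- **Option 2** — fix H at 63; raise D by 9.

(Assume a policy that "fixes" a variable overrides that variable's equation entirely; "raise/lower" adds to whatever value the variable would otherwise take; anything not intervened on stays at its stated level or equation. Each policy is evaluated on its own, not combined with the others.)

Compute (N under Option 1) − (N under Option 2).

7

Option 1 (W + 34):
  W = 29 + 34 = 63
  H = 92
  D = 91
  N = -12 − 4·63 + 4·92 − 3·91 = -169
Option 2 (H := 63, D + 9):
  W = 29
  H = 63
  D = 91 + 9 = 100
  N = -12 − 4·29 + 4·63 − 3·100 = -176
N: -169 − (-176) = 7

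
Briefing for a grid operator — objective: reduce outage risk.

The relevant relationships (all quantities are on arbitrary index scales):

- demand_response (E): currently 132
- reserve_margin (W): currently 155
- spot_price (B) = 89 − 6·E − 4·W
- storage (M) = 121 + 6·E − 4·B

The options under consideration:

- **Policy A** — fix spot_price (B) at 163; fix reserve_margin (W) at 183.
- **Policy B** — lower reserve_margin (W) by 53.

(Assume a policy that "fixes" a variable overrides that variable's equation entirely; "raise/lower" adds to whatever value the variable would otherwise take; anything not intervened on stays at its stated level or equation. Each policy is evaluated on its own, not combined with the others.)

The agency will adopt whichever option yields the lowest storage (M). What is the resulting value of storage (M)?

Policy A (B := 163, W := 183):
  E = 132
  W = 183
  B = 163
  M = 121 + 6·132 − 4·163 = 261
Policy B (W − 53):
  E = 132
  W = 155 − 53 = 102
  B = 89 − 6·132 − 4·102 = -1111
  M = 121 + 6·132 − 4·(-1111) = 5357
Comparing — Policy A: M=261, Policy B: M=5357. Lowest is 261 (Policy A).

261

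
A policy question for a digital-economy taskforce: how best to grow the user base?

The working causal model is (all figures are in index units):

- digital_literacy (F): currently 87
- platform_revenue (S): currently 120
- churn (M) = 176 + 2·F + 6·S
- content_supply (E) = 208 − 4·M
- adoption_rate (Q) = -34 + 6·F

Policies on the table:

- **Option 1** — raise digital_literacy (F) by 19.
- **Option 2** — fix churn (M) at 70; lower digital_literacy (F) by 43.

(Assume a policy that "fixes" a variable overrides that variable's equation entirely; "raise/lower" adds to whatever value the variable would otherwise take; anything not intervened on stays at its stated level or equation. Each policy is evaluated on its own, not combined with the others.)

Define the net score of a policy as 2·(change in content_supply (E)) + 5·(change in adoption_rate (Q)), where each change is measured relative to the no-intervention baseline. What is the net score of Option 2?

Baseline:
  F = 87
  S = 120
  M = 176 + 2·87 + 6·120 = 1070
  E = 208 − 4·1070 = -4072
  Q = -34 + 6·87 = 488
Option 2 (M := 70, F − 43):
  F = 87 − 43 = 44
  S = 120
  M = 70
  E = 208 − 4·70 = -72
  Q = -34 + 6·44 = 230
ΔE = -72 − (-4072) = 4000; ΔQ = 230 − 488 = -258
Score = 2·4000 + 5·(-258) = 6710

6710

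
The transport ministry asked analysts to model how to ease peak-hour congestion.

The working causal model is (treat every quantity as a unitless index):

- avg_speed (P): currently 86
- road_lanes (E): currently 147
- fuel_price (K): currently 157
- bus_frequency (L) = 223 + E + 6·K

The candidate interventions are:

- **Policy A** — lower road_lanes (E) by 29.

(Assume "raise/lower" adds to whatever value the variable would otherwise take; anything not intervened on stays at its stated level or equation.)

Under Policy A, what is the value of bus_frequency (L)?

Policy A (E − 29):
  E = 147 − 29 = 118
  K = 157
  L = 223 + 118 + 6·157 = 1283

1283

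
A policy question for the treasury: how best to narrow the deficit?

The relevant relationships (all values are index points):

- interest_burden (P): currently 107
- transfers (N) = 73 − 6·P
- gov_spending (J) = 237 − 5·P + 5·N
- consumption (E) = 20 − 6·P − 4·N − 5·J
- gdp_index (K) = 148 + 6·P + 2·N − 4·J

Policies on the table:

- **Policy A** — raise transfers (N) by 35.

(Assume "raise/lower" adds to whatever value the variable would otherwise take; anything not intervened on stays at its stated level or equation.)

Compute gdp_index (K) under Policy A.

Policy A (N + 35):
  P = 107
  N = 73 − 6·107 (+35 from intervention) = -534
  J = 237 − 5·107 + 5·(-534) = -2968
  K = 148 + 6·107 + 2·(-534) − 4·(-2968) = 11594

11594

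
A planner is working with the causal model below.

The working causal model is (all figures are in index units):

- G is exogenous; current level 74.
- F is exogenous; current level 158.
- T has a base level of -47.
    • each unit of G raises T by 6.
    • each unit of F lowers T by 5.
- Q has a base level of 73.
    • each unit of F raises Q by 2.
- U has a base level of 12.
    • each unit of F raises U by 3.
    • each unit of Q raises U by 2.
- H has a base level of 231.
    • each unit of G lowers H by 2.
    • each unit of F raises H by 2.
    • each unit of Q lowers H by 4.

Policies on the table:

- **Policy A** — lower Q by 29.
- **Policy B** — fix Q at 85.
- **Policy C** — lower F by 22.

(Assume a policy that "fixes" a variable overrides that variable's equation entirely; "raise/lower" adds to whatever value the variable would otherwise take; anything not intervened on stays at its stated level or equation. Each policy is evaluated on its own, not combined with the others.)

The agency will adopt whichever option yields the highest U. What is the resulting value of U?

1206

Policy A (Q − 29):
  F = 158
  Q = 73 + 2·158 (−29 from intervention) = 360
  U = 12 + 3·158 + 2·360 = 1206
Policy B (Q := 85):
  F = 158
  Q = 85
  U = 12 + 3·158 + 2·85 = 656
Policy C (F − 22):
  F = 158 − 22 = 136
  Q = 73 + 2·136 = 345
  U = 12 + 3·136 + 2·345 = 1110
Comparing — Policy A: U=1206, Policy B: U=656, Policy C: U=1110. Highest is 1206 (Policy A).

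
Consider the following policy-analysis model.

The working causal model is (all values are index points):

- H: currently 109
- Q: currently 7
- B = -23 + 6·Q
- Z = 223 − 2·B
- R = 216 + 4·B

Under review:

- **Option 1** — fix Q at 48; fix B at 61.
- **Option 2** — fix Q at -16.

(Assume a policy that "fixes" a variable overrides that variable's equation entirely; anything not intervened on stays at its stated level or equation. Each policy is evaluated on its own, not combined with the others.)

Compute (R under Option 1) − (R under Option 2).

Option 1 (Q := 48, B := 61):
  Q = 48
  B = 61
  R = 216 + 4·61 = 460
Option 2 (Q := -16):
  Q = -16
  B = -23 + 6·(-16) = -119
  R = 216 + 4·(-119) = -260
R: 460 − (-260) = 720

720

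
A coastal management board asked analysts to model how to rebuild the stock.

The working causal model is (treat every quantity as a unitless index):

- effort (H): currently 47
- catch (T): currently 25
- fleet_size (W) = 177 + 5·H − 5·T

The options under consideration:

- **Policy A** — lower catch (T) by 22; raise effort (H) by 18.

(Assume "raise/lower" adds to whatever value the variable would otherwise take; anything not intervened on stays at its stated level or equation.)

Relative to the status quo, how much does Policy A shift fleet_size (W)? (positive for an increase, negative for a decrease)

200

Baseline:
  H = 47
  T = 25
  W = 177 + 5·47 − 5·25 = 287
Policy A (T − 22, H + 18):
  H = 47 + 18 = 65
  T = 25 − 22 = 3
  W = 177 + 5·65 − 5·3 = 487
Change in W: 487 − 287 = 200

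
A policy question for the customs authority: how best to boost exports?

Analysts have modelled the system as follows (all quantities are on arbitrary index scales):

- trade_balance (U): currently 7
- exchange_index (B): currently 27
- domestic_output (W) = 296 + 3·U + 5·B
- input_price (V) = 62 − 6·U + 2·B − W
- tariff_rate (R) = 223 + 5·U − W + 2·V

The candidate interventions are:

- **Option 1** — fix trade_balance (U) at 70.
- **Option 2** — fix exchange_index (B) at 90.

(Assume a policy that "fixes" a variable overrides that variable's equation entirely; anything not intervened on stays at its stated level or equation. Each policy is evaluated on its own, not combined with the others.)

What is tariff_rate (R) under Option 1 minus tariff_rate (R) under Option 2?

Option 1 (U := 70):
  U = 70
  B = 27
  W = 296 + 3·70 + 5·27 = 641
  V = 62 − 6·70 + 2·27 − 641 = -945
  R = 223 + 5·70 − 641 + 2·(-945) = -1958
Option 2 (B := 90):
  U = 7
  B = 90
  W = 296 + 3·7 + 5·90 = 767
  V = 62 − 6·7 + 2·90 − 767 = -567
  R = 223 + 5·7 − 767 + 2·(-567) = -1643
R: -1958 − (-1643) = -315

-315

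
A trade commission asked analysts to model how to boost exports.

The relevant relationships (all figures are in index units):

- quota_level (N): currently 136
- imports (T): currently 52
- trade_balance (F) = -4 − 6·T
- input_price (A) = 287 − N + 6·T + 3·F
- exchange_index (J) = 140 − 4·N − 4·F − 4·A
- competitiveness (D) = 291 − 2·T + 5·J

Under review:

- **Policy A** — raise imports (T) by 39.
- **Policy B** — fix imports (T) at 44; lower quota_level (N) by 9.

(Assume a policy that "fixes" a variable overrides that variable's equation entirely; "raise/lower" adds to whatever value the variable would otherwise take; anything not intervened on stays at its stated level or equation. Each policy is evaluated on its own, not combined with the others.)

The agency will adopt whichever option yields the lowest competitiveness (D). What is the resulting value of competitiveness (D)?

11323

Policy A (T + 39):
  N = 136
  T = 52 + 39 = 91
  F = -4 − 6·91 = -550
  A = 287 − 136 + 6·91 + 3·(-550) = -953
  J = 140 − 4·136 − 4·(-550) − 4·(-953) = 5608
  D = 291 − 2·91 + 5·5608 = 28149
Policy B (T := 44, N − 9):
  N = 136 − 9 = 127
  T = 44
  F = -4 − 6·44 = -268
  A = 287 − 127 + 6·44 + 3·(-268) = -380
  J = 140 − 4·127 − 4·(-268) − 4·(-380) = 2224
  D = 291 − 2·44 + 5·2224 = 11323
Comparing — Policy A: D=28149, Policy B: D=11323. Lowest is 11323 (Policy B).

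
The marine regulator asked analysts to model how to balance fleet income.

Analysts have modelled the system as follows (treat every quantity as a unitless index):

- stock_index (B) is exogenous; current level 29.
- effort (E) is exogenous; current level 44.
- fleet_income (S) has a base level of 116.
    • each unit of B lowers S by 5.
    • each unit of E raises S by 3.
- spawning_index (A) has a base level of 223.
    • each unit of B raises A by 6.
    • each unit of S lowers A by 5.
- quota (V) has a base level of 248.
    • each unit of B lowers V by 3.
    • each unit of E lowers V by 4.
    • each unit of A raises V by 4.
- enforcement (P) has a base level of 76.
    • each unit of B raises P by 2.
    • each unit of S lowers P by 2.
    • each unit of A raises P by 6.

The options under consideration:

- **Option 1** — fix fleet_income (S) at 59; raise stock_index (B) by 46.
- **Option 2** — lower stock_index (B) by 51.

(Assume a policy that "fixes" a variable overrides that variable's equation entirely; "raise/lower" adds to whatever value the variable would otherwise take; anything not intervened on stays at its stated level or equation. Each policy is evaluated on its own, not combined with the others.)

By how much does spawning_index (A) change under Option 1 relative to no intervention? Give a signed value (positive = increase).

496

Baseline:
  B = 29
  E = 44
  S = 116 − 5·29 + 3·44 = 103
  A = 223 + 6·29 − 5·103 = -118
Option 1 (S := 59, B + 46):
  B = 29 + 46 = 75
  E = 44
  S = 59
  A = 223 + 6·75 − 5·59 = 378
Change in A: 378 − (-118) = 496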